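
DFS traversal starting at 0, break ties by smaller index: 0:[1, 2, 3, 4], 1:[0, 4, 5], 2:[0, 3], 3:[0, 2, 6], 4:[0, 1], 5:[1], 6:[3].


DFS stack-based: start with [0]
Visit order: [0, 1, 4, 5, 2, 3, 6]


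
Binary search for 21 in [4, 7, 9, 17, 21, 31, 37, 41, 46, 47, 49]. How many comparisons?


Search for 21:
[0,10] mid=5 arr[5]=31
[0,4] mid=2 arr[2]=9
[3,4] mid=3 arr[3]=17
[4,4] mid=4 arr[4]=21
Total: 4 comparisons


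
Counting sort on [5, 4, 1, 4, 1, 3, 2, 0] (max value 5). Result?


Count array: [1, 2, 1, 1, 2, 1]
Reconstruct: [0, 1, 1, 2, 3, 4, 4, 5]


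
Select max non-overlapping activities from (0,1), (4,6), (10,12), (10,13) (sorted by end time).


Greedy: pick earliest-ending, then skip overlaps.
Selected (3 activities): [(0, 1), (4, 6), (10, 12)]


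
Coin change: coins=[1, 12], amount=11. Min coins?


dp[0]=0; dp[i]=1+min(dp[i-c] for c in coins)
...dp[6]=6, dp[7]=7, dp[8]=8, dp[9]=9, dp[10]=10, dp[11]=11
Minimum coins for 11 = 11


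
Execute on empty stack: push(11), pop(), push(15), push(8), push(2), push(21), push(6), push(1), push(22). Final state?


push(11) -> [11]
pop() returns 11 -> []
push(15) -> [15]
push(8) -> [15, 8]
push(2) -> [15, 8, 2]
push(21) -> [15, 8, 2, 21]
push(6) -> [15, 8, 2, 21, 6]
push(1) -> [15, 8, 2, 21, 6, 1]
push(22) -> [15, 8, 2, 21, 6, 1, 22]
Final stack (bottom to top): [15, 8, 2, 21, 6, 1, 22]


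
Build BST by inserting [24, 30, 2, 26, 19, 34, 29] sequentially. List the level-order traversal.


Root = 24; build tree by BST insertion.
Level-Order traversal: [24, 2, 30, 19, 26, 34, 29]


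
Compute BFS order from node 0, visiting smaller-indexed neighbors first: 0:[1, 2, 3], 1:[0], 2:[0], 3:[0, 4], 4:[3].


BFS queue: start with [0]
Visit order: [0, 1, 2, 3, 4]


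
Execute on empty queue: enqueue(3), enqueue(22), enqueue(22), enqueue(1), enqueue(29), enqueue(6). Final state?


enqueue(3) -> [3]
enqueue(22) -> [3, 22]
enqueue(22) -> [3, 22, 22]
enqueue(1) -> [3, 22, 22, 1]
enqueue(29) -> [3, 22, 22, 1, 29]
enqueue(6) -> [3, 22, 22, 1, 29, 6]
Final queue (front to back): [3, 22, 22, 1, 29, 6]


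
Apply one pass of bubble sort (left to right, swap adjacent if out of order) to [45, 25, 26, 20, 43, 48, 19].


After one pass: [25, 26, 20, 43, 45, 19, 48]


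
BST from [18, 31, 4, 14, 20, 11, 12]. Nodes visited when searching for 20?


BST root = 18
Search for 20: compare at each node
Path: [18, 31, 20]


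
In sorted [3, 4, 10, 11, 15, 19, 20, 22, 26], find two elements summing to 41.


Two pointers: lo=0, hi=8
Found pair: (15, 26) summing to 41


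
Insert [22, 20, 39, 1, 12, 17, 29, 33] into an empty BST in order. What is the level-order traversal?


Root = 22; build tree by BST insertion.
Level-Order traversal: [22, 20, 39, 1, 29, 12, 33, 17]


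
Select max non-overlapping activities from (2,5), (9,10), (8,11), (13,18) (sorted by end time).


Greedy: pick earliest-ending, then skip overlaps.
Selected (3 activities): [(2, 5), (9, 10), (13, 18)]


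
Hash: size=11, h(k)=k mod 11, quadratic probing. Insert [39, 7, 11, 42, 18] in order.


Insertions: 39->slot 6; 7->slot 7; 11->slot 0; 42->slot 9; 18->slot 8
Table: [11, None, None, None, None, None, 39, 7, 18, 42, None]


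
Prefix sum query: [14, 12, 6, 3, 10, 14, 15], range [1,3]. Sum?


Prefix sums: [0, 14, 26, 32, 35, 45, 59, 74]
Sum[1..3] = prefix[4] - prefix[1] = 35 - 14 = 21


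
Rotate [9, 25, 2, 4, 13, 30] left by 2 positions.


Left rotate by 2: [2, 4, 13, 30, 9, 25]


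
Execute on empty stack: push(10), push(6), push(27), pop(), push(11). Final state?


push(10) -> [10]
push(6) -> [10, 6]
push(27) -> [10, 6, 27]
pop() returns 27 -> [10, 6]
push(11) -> [10, 6, 11]
Final stack (bottom to top): [10, 6, 11]


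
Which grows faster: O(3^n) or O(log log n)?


double-logarithmic grows slower than exponential (base 3)
O(log log n) is asymptotically smaller; O(3^n) grows faster


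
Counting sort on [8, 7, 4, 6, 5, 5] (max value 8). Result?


Count array: [0, 0, 0, 0, 1, 2, 1, 1, 1]
Reconstruct: [4, 5, 5, 6, 7, 8]


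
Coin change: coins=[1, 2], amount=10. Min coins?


dp[0]=0; dp[i]=1+min(dp[i-c] for c in coins)
...dp[5]=3, dp[6]=3, dp[7]=4, dp[8]=4, dp[9]=5, dp[10]=5
Minimum coins for 10 = 5


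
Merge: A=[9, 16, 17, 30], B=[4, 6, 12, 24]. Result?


Compare heads, take smaller each step.
Merged: [4, 6, 9, 12, 16, 17, 24, 30]


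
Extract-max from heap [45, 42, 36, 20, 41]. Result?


Max = 45
Replace root with last, heapify down
Resulting heap: [42, 41, 36, 20]


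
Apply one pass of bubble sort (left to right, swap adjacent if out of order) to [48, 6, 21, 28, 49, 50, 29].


After one pass: [6, 21, 28, 48, 49, 29, 50]


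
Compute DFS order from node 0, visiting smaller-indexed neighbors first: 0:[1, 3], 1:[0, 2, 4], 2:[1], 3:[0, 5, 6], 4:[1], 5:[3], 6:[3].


DFS stack-based: start with [0]
Visit order: [0, 1, 2, 4, 3, 5, 6]


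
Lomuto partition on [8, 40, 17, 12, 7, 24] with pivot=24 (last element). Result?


Elements <= 24 go left of pivot.
Result: [8, 17, 12, 7, 24, 40], pivot at index 4


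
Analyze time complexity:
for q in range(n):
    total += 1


Per nesting level: O(n) = O(n)
Complexity: O(n)


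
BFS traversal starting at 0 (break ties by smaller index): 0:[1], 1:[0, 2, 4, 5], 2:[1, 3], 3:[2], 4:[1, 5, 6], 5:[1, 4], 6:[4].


BFS queue: start with [0]
Visit order: [0, 1, 2, 4, 5, 3, 6]


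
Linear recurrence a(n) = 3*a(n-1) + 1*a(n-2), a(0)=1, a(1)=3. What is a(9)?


Build bottom-up:
...a(7)=3927, a(8)=12970, a(9)=3*12970+1*3927=42837


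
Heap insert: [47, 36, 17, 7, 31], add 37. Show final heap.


Append 37: [47, 36, 17, 7, 31, 37]
Bubble up: swap idx 5(37) with idx 2(17)
Result: [47, 36, 37, 7, 31, 17]


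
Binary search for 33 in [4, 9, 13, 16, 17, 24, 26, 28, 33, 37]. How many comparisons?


Search for 33:
[0,9] mid=4 arr[4]=17
[5,9] mid=7 arr[7]=28
[8,9] mid=8 arr[8]=33
Total: 3 comparisons


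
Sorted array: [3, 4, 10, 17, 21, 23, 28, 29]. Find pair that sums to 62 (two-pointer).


Two pointers: lo=0, hi=7
No pair sums to 62


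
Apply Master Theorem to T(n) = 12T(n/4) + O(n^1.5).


a=12, b=4, c=1.5. log_4(12)=1.792 > c=1.5. Case 1: O(n^log_b(a)) = O(n^1.792)
Complexity: O(n^1.792)


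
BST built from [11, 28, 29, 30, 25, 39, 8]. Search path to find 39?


BST root = 11
Search for 39: compare at each node
Path: [11, 28, 29, 30, 39]


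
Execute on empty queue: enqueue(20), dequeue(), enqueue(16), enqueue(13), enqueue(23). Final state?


enqueue(20) -> [20]
dequeue() returns 20 -> []
enqueue(16) -> [16]
enqueue(13) -> [16, 13]
enqueue(23) -> [16, 13, 23]
Final queue (front to back): [16, 13, 23]


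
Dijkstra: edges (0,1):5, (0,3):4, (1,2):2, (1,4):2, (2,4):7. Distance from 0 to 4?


Dijkstra from 0:
Distances: {0: 0, 1: 5, 2: 7, 3: 4, 4: 7}
Shortest distance to 4 = 7, path = [0, 1, 4]


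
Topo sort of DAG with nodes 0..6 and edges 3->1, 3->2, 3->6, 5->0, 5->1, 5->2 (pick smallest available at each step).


Kahn's algorithm, process smallest node first
Order: [3, 4, 5, 0, 1, 2, 6]


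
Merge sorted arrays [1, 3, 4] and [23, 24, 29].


Compare heads, take smaller each step.
Merged: [1, 3, 4, 23, 24, 29]


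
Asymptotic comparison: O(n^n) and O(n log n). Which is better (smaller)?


linearithmic grows slower than n^n
O(n log n) is asymptotically smaller; O(n^n) grows faster


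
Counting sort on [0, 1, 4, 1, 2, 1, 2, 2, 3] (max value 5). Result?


Count array: [1, 3, 3, 1, 1, 0]
Reconstruct: [0, 1, 1, 1, 2, 2, 2, 3, 4]


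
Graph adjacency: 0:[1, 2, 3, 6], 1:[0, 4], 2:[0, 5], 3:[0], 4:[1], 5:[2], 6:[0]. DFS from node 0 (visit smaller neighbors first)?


DFS stack-based: start with [0]
Visit order: [0, 1, 4, 2, 5, 3, 6]


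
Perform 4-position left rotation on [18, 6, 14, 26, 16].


Left rotate by 4: [16, 18, 6, 14, 26]


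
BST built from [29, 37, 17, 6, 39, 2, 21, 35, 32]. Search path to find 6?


BST root = 29
Search for 6: compare at each node
Path: [29, 17, 6]


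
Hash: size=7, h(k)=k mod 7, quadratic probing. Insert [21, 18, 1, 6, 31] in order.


Insertions: 21->slot 0; 18->slot 4; 1->slot 1; 6->slot 6; 31->slot 3
Table: [21, 1, None, 31, 18, None, 6]


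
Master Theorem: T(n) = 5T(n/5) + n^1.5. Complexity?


a=5, b=5, c=1.5. log_5(5)=1 < c=1.5. Case 3: O(n^c) = O(n^1.500)
Complexity: O(n^1.500)


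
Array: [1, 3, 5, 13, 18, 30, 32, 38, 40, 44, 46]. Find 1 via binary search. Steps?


Search for 1:
[0,10] mid=5 arr[5]=30
[0,4] mid=2 arr[2]=5
[0,1] mid=0 arr[0]=1
Total: 3 comparisons


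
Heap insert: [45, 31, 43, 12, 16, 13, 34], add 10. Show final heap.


Append 10: [45, 31, 43, 12, 16, 13, 34, 10]
Bubble up: no swaps needed
Result: [45, 31, 43, 12, 16, 13, 34, 10]


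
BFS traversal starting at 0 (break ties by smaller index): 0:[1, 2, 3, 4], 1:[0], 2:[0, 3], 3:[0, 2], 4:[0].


BFS queue: start with [0]
Visit order: [0, 1, 2, 3, 4]


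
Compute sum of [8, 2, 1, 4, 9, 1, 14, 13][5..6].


Prefix sums: [0, 8, 10, 11, 15, 24, 25, 39, 52]
Sum[5..6] = prefix[7] - prefix[5] = 39 - 24 = 15


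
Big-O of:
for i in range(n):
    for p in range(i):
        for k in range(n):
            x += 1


Per nesting level: O(n) * O(n) [triangular over i] * O(n) = O(n^3)
Complexity: O(n^3)


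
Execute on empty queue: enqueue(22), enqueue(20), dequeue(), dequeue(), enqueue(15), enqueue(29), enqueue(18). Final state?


enqueue(22) -> [22]
enqueue(20) -> [22, 20]
dequeue() returns 22 -> [20]
dequeue() returns 20 -> []
enqueue(15) -> [15]
enqueue(29) -> [15, 29]
enqueue(18) -> [15, 29, 18]
Final queue (front to back): [15, 29, 18]


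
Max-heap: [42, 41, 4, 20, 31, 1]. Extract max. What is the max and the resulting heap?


Max = 42
Replace root with last, heapify down
Resulting heap: [41, 31, 4, 20, 1]


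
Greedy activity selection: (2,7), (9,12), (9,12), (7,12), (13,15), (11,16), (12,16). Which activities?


Greedy: pick earliest-ending, then skip overlaps.
Selected (3 activities): [(2, 7), (9, 12), (13, 15)]


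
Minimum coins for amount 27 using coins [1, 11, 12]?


dp[0]=0; dp[i]=1+min(dp[i-c] for c in coins)
...dp[22]=2, dp[23]=2, dp[24]=2, dp[25]=3, dp[26]=4, dp[27]=5
Minimum coins for 27 = 5


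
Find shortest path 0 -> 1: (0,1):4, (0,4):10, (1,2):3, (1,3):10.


Dijkstra from 0:
Distances: {0: 0, 1: 4, 2: 7, 3: 14, 4: 10}
Shortest distance to 1 = 4, path = [0, 1]


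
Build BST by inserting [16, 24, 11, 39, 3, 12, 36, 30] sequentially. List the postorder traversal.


Root = 16; build tree by BST insertion.
Postorder traversal: [3, 12, 11, 30, 36, 39, 24, 16]


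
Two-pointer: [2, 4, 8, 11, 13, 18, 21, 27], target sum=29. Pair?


Two pointers: lo=0, hi=7
Found pair: (2, 27) summing to 29


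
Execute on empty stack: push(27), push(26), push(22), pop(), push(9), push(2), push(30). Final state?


push(27) -> [27]
push(26) -> [27, 26]
push(22) -> [27, 26, 22]
pop() returns 22 -> [27, 26]
push(9) -> [27, 26, 9]
push(2) -> [27, 26, 9, 2]
push(30) -> [27, 26, 9, 2, 30]
Final stack (bottom to top): [27, 26, 9, 2, 30]


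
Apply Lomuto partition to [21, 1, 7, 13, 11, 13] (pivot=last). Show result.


Elements <= 13 go left of pivot.
Result: [1, 7, 13, 11, 13, 21], pivot at index 4


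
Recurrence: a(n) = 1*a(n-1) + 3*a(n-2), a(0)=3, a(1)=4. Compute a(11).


Build bottom-up:
...a(9)=3985, a(10)=9208, a(11)=1*9208+3*3985=21163


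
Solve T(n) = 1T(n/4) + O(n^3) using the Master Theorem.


a=1, b=4, c=3. log_4(1)=0 < c=3. Case 3: O(n^c) = O(n^3)
Complexity: O(n^3)


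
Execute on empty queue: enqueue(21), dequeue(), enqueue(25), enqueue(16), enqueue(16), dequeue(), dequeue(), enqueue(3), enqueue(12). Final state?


enqueue(21) -> [21]
dequeue() returns 21 -> []
enqueue(25) -> [25]
enqueue(16) -> [25, 16]
enqueue(16) -> [25, 16, 16]
dequeue() returns 25 -> [16, 16]
dequeue() returns 16 -> [16]
enqueue(3) -> [16, 3]
enqueue(12) -> [16, 3, 12]
Final queue (front to back): [16, 3, 12]


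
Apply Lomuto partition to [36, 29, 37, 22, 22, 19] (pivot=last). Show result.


Elements <= 19 go left of pivot.
Result: [19, 29, 37, 22, 22, 36], pivot at index 0


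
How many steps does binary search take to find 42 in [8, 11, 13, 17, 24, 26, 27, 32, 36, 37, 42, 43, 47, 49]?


Search for 42:
[0,13] mid=6 arr[6]=27
[7,13] mid=10 arr[10]=42
Total: 2 comparisons


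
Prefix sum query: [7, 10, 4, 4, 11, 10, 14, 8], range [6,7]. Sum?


Prefix sums: [0, 7, 17, 21, 25, 36, 46, 60, 68]
Sum[6..7] = prefix[8] - prefix[6] = 68 - 46 = 22


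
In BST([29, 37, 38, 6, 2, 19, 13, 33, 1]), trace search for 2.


BST root = 29
Search for 2: compare at each node
Path: [29, 6, 2]


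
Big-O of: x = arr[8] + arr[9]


Analysis: constant-time operation, no loop
Complexity: O(1)


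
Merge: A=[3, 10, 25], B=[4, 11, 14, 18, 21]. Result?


Compare heads, take smaller each step.
Merged: [3, 4, 10, 11, 14, 18, 21, 25]


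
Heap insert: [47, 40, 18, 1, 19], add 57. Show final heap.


Append 57: [47, 40, 18, 1, 19, 57]
Bubble up: swap idx 5(57) with idx 2(18); swap idx 2(57) with idx 0(47)
Result: [57, 40, 47, 1, 19, 18]


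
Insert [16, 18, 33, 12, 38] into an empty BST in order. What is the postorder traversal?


Root = 16; build tree by BST insertion.
Postorder traversal: [12, 38, 33, 18, 16]


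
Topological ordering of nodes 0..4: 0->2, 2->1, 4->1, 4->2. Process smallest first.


Kahn's algorithm, process smallest node first
Order: [0, 3, 4, 2, 1]


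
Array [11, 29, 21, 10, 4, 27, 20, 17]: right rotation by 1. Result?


Right rotate by 1: [17, 11, 29, 21, 10, 4, 27, 20]


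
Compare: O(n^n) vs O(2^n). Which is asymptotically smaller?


exponential grows slower than n^n
O(2^n) is asymptotically smaller; O(n^n) grows faster


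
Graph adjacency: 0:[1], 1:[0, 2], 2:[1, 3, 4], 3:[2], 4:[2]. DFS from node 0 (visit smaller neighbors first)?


DFS stack-based: start with [0]
Visit order: [0, 1, 2, 3, 4]


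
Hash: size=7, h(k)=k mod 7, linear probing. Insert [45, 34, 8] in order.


Insertions: 45->slot 3; 34->slot 6; 8->slot 1
Table: [None, 8, None, 45, None, None, 34]


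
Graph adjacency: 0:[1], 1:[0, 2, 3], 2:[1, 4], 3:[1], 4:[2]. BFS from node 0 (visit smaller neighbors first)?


BFS queue: start with [0]
Visit order: [0, 1, 2, 3, 4]


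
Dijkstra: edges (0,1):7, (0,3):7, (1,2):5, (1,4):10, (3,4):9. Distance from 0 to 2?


Dijkstra from 0:
Distances: {0: 0, 1: 7, 2: 12, 3: 7, 4: 16}
Shortest distance to 2 = 12, path = [0, 1, 2]


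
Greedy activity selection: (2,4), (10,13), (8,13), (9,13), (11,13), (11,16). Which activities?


Greedy: pick earliest-ending, then skip overlaps.
Selected (2 activities): [(2, 4), (10, 13)]


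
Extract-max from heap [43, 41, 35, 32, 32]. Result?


Max = 43
Replace root with last, heapify down
Resulting heap: [41, 32, 35, 32]


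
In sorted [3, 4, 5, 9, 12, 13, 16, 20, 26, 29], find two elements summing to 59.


Two pointers: lo=0, hi=9
No pair sums to 59


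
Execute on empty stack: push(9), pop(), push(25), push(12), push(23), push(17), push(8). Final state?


push(9) -> [9]
pop() returns 9 -> []
push(25) -> [25]
push(12) -> [25, 12]
push(23) -> [25, 12, 23]
push(17) -> [25, 12, 23, 17]
push(8) -> [25, 12, 23, 17, 8]
Final stack (bottom to top): [25, 12, 23, 17, 8]


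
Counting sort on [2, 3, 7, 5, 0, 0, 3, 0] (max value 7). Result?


Count array: [3, 0, 1, 2, 0, 1, 0, 1]
Reconstruct: [0, 0, 0, 2, 3, 3, 5, 7]


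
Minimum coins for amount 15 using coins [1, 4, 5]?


dp[0]=0; dp[i]=1+min(dp[i-c] for c in coins)
...dp[10]=2, dp[11]=3, dp[12]=3, dp[13]=3, dp[14]=3, dp[15]=3
Minimum coins for 15 = 3


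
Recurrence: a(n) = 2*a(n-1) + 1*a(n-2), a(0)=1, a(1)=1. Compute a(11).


Build bottom-up:
...a(9)=1393, a(10)=3363, a(11)=2*3363+1*1393=8119


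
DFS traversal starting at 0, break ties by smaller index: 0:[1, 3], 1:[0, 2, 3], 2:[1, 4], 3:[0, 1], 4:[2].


DFS stack-based: start with [0]
Visit order: [0, 1, 2, 4, 3]


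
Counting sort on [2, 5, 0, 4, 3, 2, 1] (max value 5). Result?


Count array: [1, 1, 2, 1, 1, 1]
Reconstruct: [0, 1, 2, 2, 3, 4, 5]


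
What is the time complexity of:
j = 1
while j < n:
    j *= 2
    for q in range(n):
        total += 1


Per nesting level: O(log n) * O(n) = O(n log n)
Complexity: O(n log n)


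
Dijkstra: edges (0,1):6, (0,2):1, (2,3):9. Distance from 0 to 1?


Dijkstra from 0:
Distances: {0: 0, 1: 6, 2: 1, 3: 10}
Shortest distance to 1 = 6, path = [0, 1]


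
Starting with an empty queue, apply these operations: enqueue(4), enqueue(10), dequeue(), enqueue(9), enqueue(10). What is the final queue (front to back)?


enqueue(4) -> [4]
enqueue(10) -> [4, 10]
dequeue() returns 4 -> [10]
enqueue(9) -> [10, 9]
enqueue(10) -> [10, 9, 10]
Final queue (front to back): [10, 9, 10]


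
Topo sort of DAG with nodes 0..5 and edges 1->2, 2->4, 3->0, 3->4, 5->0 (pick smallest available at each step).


Kahn's algorithm, process smallest node first
Order: [1, 2, 3, 4, 5, 0]


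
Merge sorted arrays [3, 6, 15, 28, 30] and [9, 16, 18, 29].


Compare heads, take smaller each step.
Merged: [3, 6, 9, 15, 16, 18, 28, 29, 30]


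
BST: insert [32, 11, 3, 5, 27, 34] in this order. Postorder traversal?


Root = 32; build tree by BST insertion.
Postorder traversal: [5, 3, 27, 11, 34, 32]


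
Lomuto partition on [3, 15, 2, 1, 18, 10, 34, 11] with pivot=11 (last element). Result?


Elements <= 11 go left of pivot.
Result: [3, 2, 1, 10, 11, 15, 34, 18], pivot at index 4


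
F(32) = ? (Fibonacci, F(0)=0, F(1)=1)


F(n)=F(n-1)+F(n-2)
...F(30)=832040, F(31)=1346269, F(32)=2178309


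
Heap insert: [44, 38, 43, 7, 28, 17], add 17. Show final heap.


Append 17: [44, 38, 43, 7, 28, 17, 17]
Bubble up: no swaps needed
Result: [44, 38, 43, 7, 28, 17, 17]


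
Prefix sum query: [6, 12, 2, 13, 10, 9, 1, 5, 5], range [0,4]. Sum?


Prefix sums: [0, 6, 18, 20, 33, 43, 52, 53, 58, 63]
Sum[0..4] = prefix[5] - prefix[0] = 43 - 0 = 43


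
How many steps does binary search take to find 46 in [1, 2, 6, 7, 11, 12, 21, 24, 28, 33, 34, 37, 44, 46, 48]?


Search for 46:
[0,14] mid=7 arr[7]=24
[8,14] mid=11 arr[11]=37
[12,14] mid=13 arr[13]=46
Total: 3 comparisons


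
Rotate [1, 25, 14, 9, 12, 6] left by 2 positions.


Left rotate by 2: [14, 9, 12, 6, 1, 25]


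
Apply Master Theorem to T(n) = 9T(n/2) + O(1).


a=9, b=2, c=0. log_2(9)=3.170 > c=0. Case 1: O(n^log_b(a)) = O(n^3.170)
Complexity: O(n^3.170)


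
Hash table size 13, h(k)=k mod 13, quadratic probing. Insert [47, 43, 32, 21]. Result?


Insertions: 47->slot 8; 43->slot 4; 32->slot 6; 21->slot 9
Table: [None, None, None, None, 43, None, 32, None, 47, 21, None, None, None]


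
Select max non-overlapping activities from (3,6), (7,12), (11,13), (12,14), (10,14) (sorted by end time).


Greedy: pick earliest-ending, then skip overlaps.
Selected (3 activities): [(3, 6), (7, 12), (12, 14)]


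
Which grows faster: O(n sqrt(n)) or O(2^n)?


n^1.5 grows slower than exponential
O(n sqrt(n)) is asymptotically smaller; O(2^n) grows faster


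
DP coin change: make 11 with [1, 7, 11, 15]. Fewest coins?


dp[0]=0; dp[i]=1+min(dp[i-c] for c in coins)
...dp[6]=6, dp[7]=1, dp[8]=2, dp[9]=3, dp[10]=4, dp[11]=1
Minimum coins for 11 = 1


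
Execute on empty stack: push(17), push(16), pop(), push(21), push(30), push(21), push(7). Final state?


push(17) -> [17]
push(16) -> [17, 16]
pop() returns 16 -> [17]
push(21) -> [17, 21]
push(30) -> [17, 21, 30]
push(21) -> [17, 21, 30, 21]
push(7) -> [17, 21, 30, 21, 7]
Final stack (bottom to top): [17, 21, 30, 21, 7]


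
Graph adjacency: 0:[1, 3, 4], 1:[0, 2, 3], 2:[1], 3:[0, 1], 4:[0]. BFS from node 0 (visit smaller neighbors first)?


BFS queue: start with [0]
Visit order: [0, 1, 3, 4, 2]


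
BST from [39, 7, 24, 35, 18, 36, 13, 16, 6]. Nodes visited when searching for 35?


BST root = 39
Search for 35: compare at each node
Path: [39, 7, 24, 35]


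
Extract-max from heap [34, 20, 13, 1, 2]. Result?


Max = 34
Replace root with last, heapify down
Resulting heap: [20, 2, 13, 1]


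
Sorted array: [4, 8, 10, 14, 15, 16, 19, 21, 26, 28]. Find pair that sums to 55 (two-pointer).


Two pointers: lo=0, hi=9
No pair sums to 55


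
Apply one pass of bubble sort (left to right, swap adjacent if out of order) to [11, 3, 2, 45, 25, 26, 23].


After one pass: [3, 2, 11, 25, 26, 23, 45]


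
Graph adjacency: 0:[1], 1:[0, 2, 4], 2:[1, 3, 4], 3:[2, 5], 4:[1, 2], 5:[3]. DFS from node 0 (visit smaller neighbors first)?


DFS stack-based: start with [0]
Visit order: [0, 1, 2, 3, 5, 4]


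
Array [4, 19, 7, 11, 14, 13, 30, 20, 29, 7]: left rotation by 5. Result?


Left rotate by 5: [13, 30, 20, 29, 7, 4, 19, 7, 11, 14]


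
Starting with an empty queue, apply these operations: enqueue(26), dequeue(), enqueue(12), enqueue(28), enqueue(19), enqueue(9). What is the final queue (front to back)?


enqueue(26) -> [26]
dequeue() returns 26 -> []
enqueue(12) -> [12]
enqueue(28) -> [12, 28]
enqueue(19) -> [12, 28, 19]
enqueue(9) -> [12, 28, 19, 9]
Final queue (front to back): [12, 28, 19, 9]


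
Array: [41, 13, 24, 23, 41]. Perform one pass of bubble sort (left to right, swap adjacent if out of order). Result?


After one pass: [13, 24, 23, 41, 41]


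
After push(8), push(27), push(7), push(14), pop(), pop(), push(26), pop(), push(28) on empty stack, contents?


push(8) -> [8]
push(27) -> [8, 27]
push(7) -> [8, 27, 7]
push(14) -> [8, 27, 7, 14]
pop() returns 14 -> [8, 27, 7]
pop() returns 7 -> [8, 27]
push(26) -> [8, 27, 26]
pop() returns 26 -> [8, 27]
push(28) -> [8, 27, 28]
Final stack (bottom to top): [8, 27, 28]


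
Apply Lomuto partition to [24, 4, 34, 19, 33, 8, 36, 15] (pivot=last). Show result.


Elements <= 15 go left of pivot.
Result: [4, 8, 15, 19, 33, 24, 36, 34], pivot at index 2


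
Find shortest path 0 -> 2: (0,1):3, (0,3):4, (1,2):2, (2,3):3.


Dijkstra from 0:
Distances: {0: 0, 1: 3, 2: 5, 3: 4}
Shortest distance to 2 = 5, path = [0, 1, 2]


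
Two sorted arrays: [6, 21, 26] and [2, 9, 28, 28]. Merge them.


Compare heads, take smaller each step.
Merged: [2, 6, 9, 21, 26, 28, 28]


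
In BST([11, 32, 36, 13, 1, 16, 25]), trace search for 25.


BST root = 11
Search for 25: compare at each node
Path: [11, 32, 13, 16, 25]


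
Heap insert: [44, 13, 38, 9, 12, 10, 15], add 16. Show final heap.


Append 16: [44, 13, 38, 9, 12, 10, 15, 16]
Bubble up: swap idx 7(16) with idx 3(9); swap idx 3(16) with idx 1(13)
Result: [44, 16, 38, 13, 12, 10, 15, 9]


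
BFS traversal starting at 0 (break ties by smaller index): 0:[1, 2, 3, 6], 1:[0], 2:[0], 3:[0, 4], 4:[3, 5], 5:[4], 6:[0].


BFS queue: start with [0]
Visit order: [0, 1, 2, 3, 6, 4, 5]


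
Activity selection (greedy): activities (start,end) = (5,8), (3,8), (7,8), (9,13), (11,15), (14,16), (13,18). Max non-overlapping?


Greedy: pick earliest-ending, then skip overlaps.
Selected (3 activities): [(5, 8), (9, 13), (14, 16)]


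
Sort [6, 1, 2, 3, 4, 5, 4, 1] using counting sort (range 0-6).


Count array: [0, 2, 1, 1, 2, 1, 1]
Reconstruct: [1, 1, 2, 3, 4, 4, 5, 6]


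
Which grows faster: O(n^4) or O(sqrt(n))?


sublinear grows slower than quartic
O(sqrt(n)) is asymptotically smaller; O(n^4) grows faster


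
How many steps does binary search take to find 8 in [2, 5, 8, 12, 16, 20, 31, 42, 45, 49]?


Search for 8:
[0,9] mid=4 arr[4]=16
[0,3] mid=1 arr[1]=5
[2,3] mid=2 arr[2]=8
Total: 3 comparisons


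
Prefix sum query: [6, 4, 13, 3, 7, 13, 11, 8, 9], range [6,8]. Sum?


Prefix sums: [0, 6, 10, 23, 26, 33, 46, 57, 65, 74]
Sum[6..8] = prefix[9] - prefix[6] = 74 - 46 = 28


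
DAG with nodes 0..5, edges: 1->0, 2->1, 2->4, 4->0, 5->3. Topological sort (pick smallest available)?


Kahn's algorithm, process smallest node first
Order: [2, 1, 4, 0, 5, 3]


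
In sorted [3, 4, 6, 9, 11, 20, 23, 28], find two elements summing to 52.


Two pointers: lo=0, hi=7
No pair sums to 52


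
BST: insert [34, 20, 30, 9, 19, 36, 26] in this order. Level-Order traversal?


Root = 34; build tree by BST insertion.
Level-Order traversal: [34, 20, 36, 9, 30, 19, 26]


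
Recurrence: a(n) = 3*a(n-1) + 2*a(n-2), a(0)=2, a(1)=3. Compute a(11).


Build bottom-up:
...a(9)=92205, a(10)=328393, a(11)=3*328393+2*92205=1169589


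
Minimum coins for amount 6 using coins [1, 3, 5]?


dp[0]=0; dp[i]=1+min(dp[i-c] for c in coins)
...dp[1]=1, dp[2]=2, dp[3]=1, dp[4]=2, dp[5]=1, dp[6]=2
Minimum coins for 6 = 2


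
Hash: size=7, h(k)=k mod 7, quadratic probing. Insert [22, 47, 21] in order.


Insertions: 22->slot 1; 47->slot 5; 21->slot 0
Table: [21, 22, None, None, None, 47, None]


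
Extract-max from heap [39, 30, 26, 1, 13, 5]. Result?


Max = 39
Replace root with last, heapify down
Resulting heap: [30, 13, 26, 1, 5]


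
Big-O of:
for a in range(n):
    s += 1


Per nesting level: O(n) = O(n)
Complexity: O(n)


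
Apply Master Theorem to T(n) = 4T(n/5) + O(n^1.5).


a=4, b=5, c=1.5. log_5(4)=0.861 < c=1.5. Case 3: O(n^c) = O(n^1.500)
Complexity: O(n^1.500)


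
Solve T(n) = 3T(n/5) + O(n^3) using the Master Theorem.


a=3, b=5, c=3. log_5(3)=0.683 < c=3. Case 3: O(n^c) = O(n^3)
Complexity: O(n^3)


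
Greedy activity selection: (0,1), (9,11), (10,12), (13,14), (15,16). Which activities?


Greedy: pick earliest-ending, then skip overlaps.
Selected (4 activities): [(0, 1), (9, 11), (13, 14), (15, 16)]


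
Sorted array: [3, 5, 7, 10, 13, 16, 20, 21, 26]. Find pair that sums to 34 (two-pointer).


Two pointers: lo=0, hi=8
Found pair: (13, 21) summing to 34


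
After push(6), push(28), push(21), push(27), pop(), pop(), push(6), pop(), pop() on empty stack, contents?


push(6) -> [6]
push(28) -> [6, 28]
push(21) -> [6, 28, 21]
push(27) -> [6, 28, 21, 27]
pop() returns 27 -> [6, 28, 21]
pop() returns 21 -> [6, 28]
push(6) -> [6, 28, 6]
pop() returns 6 -> [6, 28]
pop() returns 28 -> [6]
Final stack (bottom to top): [6]


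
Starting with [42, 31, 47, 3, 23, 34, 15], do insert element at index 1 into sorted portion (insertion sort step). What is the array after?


After one pass: [31, 42, 47, 3, 23, 34, 15]


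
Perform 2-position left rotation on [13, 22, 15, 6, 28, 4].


Left rotate by 2: [15, 6, 28, 4, 13, 22]


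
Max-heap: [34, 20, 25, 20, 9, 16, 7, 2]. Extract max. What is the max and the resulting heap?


Max = 34
Replace root with last, heapify down
Resulting heap: [25, 20, 16, 20, 9, 2, 7]


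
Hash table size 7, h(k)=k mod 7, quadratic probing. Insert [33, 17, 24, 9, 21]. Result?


Insertions: 33->slot 5; 17->slot 3; 24->slot 4; 9->slot 2; 21->slot 0
Table: [21, None, 9, 17, 24, 33, None]


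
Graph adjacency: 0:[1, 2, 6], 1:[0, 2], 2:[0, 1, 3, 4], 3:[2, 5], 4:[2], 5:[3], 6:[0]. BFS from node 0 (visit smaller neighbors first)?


BFS queue: start with [0]
Visit order: [0, 1, 2, 6, 3, 4, 5]


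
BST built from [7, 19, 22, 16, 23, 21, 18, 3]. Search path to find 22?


BST root = 7
Search for 22: compare at each node
Path: [7, 19, 22]


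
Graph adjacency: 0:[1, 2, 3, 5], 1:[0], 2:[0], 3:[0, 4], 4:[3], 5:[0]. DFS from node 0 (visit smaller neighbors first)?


DFS stack-based: start with [0]
Visit order: [0, 1, 2, 3, 4, 5]


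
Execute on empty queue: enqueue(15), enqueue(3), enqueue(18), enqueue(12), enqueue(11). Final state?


enqueue(15) -> [15]
enqueue(3) -> [15, 3]
enqueue(18) -> [15, 3, 18]
enqueue(12) -> [15, 3, 18, 12]
enqueue(11) -> [15, 3, 18, 12, 11]
Final queue (front to back): [15, 3, 18, 12, 11]


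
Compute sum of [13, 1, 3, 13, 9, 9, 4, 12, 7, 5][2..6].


Prefix sums: [0, 13, 14, 17, 30, 39, 48, 52, 64, 71, 76]
Sum[2..6] = prefix[7] - prefix[2] = 52 - 14 = 38


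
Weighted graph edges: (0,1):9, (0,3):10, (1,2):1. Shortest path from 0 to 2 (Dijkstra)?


Dijkstra from 0:
Distances: {0: 0, 1: 9, 2: 10, 3: 10}
Shortest distance to 2 = 10, path = [0, 1, 2]


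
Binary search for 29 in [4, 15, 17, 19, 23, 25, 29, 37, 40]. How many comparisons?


Search for 29:
[0,8] mid=4 arr[4]=23
[5,8] mid=6 arr[6]=29
Total: 2 comparisons


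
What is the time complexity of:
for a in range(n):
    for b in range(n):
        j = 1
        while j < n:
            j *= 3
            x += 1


Per nesting level: O(n) * O(n) * O(log n) = O(n^2 log n)
Complexity: O(n^2 log n)


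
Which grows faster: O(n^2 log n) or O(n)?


linear grows slower than n^2 log n
O(n) is asymptotically smaller; O(n^2 log n) grows faster


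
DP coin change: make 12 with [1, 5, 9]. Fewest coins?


dp[0]=0; dp[i]=1+min(dp[i-c] for c in coins)
...dp[7]=3, dp[8]=4, dp[9]=1, dp[10]=2, dp[11]=3, dp[12]=4
Minimum coins for 12 = 4


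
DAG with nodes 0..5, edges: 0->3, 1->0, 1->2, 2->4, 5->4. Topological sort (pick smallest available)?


Kahn's algorithm, process smallest node first
Order: [1, 0, 2, 3, 5, 4]


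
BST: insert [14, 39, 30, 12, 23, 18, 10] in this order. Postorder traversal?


Root = 14; build tree by BST insertion.
Postorder traversal: [10, 12, 18, 23, 30, 39, 14]


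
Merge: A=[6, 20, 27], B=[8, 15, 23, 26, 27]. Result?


Compare heads, take smaller each step.
Merged: [6, 8, 15, 20, 23, 26, 27, 27]


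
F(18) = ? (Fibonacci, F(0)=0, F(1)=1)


F(n)=F(n-1)+F(n-2)
...F(16)=987, F(17)=1597, F(18)=2584


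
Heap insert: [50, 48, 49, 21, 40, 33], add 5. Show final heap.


Append 5: [50, 48, 49, 21, 40, 33, 5]
Bubble up: no swaps needed
Result: [50, 48, 49, 21, 40, 33, 5]


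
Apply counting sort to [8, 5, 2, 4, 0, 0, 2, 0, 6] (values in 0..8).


Count array: [3, 0, 2, 0, 1, 1, 1, 0, 1]
Reconstruct: [0, 0, 0, 2, 2, 4, 5, 6, 8]


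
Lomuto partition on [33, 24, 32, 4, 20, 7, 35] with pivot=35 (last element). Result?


Elements <= 35 go left of pivot.
Result: [33, 24, 32, 4, 20, 7, 35], pivot at index 6


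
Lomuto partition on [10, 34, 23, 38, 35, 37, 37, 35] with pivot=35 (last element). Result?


Elements <= 35 go left of pivot.
Result: [10, 34, 23, 35, 35, 37, 37, 38], pivot at index 4


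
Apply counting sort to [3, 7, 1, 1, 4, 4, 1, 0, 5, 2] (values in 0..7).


Count array: [1, 3, 1, 1, 2, 1, 0, 1]
Reconstruct: [0, 1, 1, 1, 2, 3, 4, 4, 5, 7]


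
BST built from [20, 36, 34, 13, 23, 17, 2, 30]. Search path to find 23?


BST root = 20
Search for 23: compare at each node
Path: [20, 36, 34, 23]


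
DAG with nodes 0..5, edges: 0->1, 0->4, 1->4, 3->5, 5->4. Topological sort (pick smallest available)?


Kahn's algorithm, process smallest node first
Order: [0, 1, 2, 3, 5, 4]


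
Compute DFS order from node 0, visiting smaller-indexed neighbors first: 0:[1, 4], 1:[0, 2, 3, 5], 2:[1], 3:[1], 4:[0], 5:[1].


DFS stack-based: start with [0]
Visit order: [0, 1, 2, 3, 5, 4]


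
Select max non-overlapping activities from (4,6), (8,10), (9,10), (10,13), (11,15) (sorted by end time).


Greedy: pick earliest-ending, then skip overlaps.
Selected (3 activities): [(4, 6), (8, 10), (10, 13)]


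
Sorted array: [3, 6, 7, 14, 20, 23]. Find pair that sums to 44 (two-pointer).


Two pointers: lo=0, hi=5
No pair sums to 44


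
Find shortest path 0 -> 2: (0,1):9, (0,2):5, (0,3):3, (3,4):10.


Dijkstra from 0:
Distances: {0: 0, 1: 9, 2: 5, 3: 3, 4: 13}
Shortest distance to 2 = 5, path = [0, 2]


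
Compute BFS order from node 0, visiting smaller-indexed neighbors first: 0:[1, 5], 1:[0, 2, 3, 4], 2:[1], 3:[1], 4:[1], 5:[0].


BFS queue: start with [0]
Visit order: [0, 1, 5, 2, 3, 4]


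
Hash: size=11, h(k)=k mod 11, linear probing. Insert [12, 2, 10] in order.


Insertions: 12->slot 1; 2->slot 2; 10->slot 10
Table: [None, 12, 2, None, None, None, None, None, None, None, 10]


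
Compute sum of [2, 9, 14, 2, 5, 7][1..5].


Prefix sums: [0, 2, 11, 25, 27, 32, 39]
Sum[1..5] = prefix[6] - prefix[1] = 39 - 2 = 37


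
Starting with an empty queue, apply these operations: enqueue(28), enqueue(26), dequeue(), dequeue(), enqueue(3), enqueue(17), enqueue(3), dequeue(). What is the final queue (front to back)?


enqueue(28) -> [28]
enqueue(26) -> [28, 26]
dequeue() returns 28 -> [26]
dequeue() returns 26 -> []
enqueue(3) -> [3]
enqueue(17) -> [3, 17]
enqueue(3) -> [3, 17, 3]
dequeue() returns 3 -> [17, 3]
Final queue (front to back): [17, 3]


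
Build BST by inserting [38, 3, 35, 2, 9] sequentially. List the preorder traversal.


Root = 38; build tree by BST insertion.
Preorder traversal: [38, 3, 2, 35, 9]


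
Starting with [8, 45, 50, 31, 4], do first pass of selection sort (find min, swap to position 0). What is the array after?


After one pass: [4, 45, 50, 31, 8]


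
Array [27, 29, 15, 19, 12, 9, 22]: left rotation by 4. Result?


Left rotate by 4: [12, 9, 22, 27, 29, 15, 19]


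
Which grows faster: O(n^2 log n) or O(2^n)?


n^2 log n grows slower than exponential
O(n^2 log n) is asymptotically smaller; O(2^n) grows faster


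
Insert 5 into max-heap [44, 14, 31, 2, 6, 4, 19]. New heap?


Append 5: [44, 14, 31, 2, 6, 4, 19, 5]
Bubble up: swap idx 7(5) with idx 3(2)
Result: [44, 14, 31, 5, 6, 4, 19, 2]


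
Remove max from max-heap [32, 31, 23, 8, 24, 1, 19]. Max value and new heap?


Max = 32
Replace root with last, heapify down
Resulting heap: [31, 24, 23, 8, 19, 1]


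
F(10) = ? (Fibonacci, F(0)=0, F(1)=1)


F(n)=F(n-1)+F(n-2)
...F(8)=21, F(9)=34, F(10)=55


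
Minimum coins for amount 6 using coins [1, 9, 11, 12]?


dp[0]=0; dp[i]=1+min(dp[i-c] for c in coins)
...dp[1]=1, dp[2]=2, dp[3]=3, dp[4]=4, dp[5]=5, dp[6]=6
Minimum coins for 6 = 6


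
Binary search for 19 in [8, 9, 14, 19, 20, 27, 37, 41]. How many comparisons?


Search for 19:
[0,7] mid=3 arr[3]=19
Total: 1 comparisons


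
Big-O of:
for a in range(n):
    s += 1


Per nesting level: O(n) = O(n)
Complexity: O(n)


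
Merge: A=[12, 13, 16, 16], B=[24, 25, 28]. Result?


Compare heads, take smaller each step.
Merged: [12, 13, 16, 16, 24, 25, 28]


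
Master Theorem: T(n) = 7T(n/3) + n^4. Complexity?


a=7, b=3, c=4. log_3(7)=1.771 < c=4. Case 3: O(n^c) = O(n^4)
Complexity: O(n^4)


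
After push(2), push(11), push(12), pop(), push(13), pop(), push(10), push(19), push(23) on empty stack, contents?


push(2) -> [2]
push(11) -> [2, 11]
push(12) -> [2, 11, 12]
pop() returns 12 -> [2, 11]
push(13) -> [2, 11, 13]
pop() returns 13 -> [2, 11]
push(10) -> [2, 11, 10]
push(19) -> [2, 11, 10, 19]
push(23) -> [2, 11, 10, 19, 23]
Final stack (bottom to top): [2, 11, 10, 19, 23]


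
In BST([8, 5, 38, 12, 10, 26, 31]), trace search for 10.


BST root = 8
Search for 10: compare at each node
Path: [8, 38, 12, 10]


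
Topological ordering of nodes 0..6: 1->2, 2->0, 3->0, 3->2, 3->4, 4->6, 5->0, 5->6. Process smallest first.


Kahn's algorithm, process smallest node first
Order: [1, 3, 2, 4, 5, 0, 6]


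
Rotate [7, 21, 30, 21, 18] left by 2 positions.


Left rotate by 2: [30, 21, 18, 7, 21]


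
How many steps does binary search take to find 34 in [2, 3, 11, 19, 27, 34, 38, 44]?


Search for 34:
[0,7] mid=3 arr[3]=19
[4,7] mid=5 arr[5]=34
Total: 2 comparisons


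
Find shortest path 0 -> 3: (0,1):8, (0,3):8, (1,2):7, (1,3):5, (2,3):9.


Dijkstra from 0:
Distances: {0: 0, 1: 8, 2: 15, 3: 8}
Shortest distance to 3 = 8, path = [0, 3]


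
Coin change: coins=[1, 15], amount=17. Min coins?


dp[0]=0; dp[i]=1+min(dp[i-c] for c in coins)
...dp[12]=12, dp[13]=13, dp[14]=14, dp[15]=1, dp[16]=2, dp[17]=3
Minimum coins for 17 = 3


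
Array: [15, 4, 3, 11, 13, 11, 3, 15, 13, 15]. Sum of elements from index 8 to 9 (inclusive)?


Prefix sums: [0, 15, 19, 22, 33, 46, 57, 60, 75, 88, 103]
Sum[8..9] = prefix[10] - prefix[8] = 103 - 75 = 28


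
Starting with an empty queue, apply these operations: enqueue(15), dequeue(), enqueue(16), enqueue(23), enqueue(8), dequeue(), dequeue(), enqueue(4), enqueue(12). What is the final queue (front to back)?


enqueue(15) -> [15]
dequeue() returns 15 -> []
enqueue(16) -> [16]
enqueue(23) -> [16, 23]
enqueue(8) -> [16, 23, 8]
dequeue() returns 16 -> [23, 8]
dequeue() returns 23 -> [8]
enqueue(4) -> [8, 4]
enqueue(12) -> [8, 4, 12]
Final queue (front to back): [8, 4, 12]


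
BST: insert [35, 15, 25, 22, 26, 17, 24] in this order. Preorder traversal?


Root = 35; build tree by BST insertion.
Preorder traversal: [35, 15, 25, 22, 17, 24, 26]


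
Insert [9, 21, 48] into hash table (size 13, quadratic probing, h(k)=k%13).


Insertions: 9->slot 9; 21->slot 8; 48->slot 10
Table: [None, None, None, None, None, None, None, None, 21, 9, 48, None, None]


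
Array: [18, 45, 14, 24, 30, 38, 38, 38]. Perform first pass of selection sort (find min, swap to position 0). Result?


After one pass: [14, 45, 18, 24, 30, 38, 38, 38]


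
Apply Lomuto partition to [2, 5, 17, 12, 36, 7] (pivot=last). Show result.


Elements <= 7 go left of pivot.
Result: [2, 5, 7, 12, 36, 17], pivot at index 2


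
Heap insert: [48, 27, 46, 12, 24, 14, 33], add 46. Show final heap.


Append 46: [48, 27, 46, 12, 24, 14, 33, 46]
Bubble up: swap idx 7(46) with idx 3(12); swap idx 3(46) with idx 1(27)
Result: [48, 46, 46, 27, 24, 14, 33, 12]


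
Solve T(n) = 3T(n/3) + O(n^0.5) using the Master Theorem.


a=3, b=3, c=0.5. log_3(3)=1 > c=0.5. Case 1: O(n^log_b(a)) = O(n)
Complexity: O(n)


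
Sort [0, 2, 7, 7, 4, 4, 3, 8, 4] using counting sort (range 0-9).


Count array: [1, 0, 1, 1, 3, 0, 0, 2, 1, 0]
Reconstruct: [0, 2, 3, 4, 4, 4, 7, 7, 8]


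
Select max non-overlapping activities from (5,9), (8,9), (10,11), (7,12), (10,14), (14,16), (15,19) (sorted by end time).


Greedy: pick earliest-ending, then skip overlaps.
Selected (3 activities): [(5, 9), (10, 11), (14, 16)]


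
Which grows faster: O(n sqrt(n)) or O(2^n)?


n^1.5 grows slower than exponential
O(n sqrt(n)) is asymptotically smaller; O(2^n) grows faster


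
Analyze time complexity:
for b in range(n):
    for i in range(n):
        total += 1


Per nesting level: O(n) * O(n) = O(n^2)
Complexity: O(n^2)


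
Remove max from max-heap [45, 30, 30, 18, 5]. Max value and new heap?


Max = 45
Replace root with last, heapify down
Resulting heap: [30, 18, 30, 5]


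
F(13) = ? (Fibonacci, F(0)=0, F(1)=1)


F(n)=F(n-1)+F(n-2)
...F(11)=89, F(12)=144, F(13)=233


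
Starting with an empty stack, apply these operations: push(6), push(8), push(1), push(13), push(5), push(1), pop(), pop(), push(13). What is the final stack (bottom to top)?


push(6) -> [6]
push(8) -> [6, 8]
push(1) -> [6, 8, 1]
push(13) -> [6, 8, 1, 13]
push(5) -> [6, 8, 1, 13, 5]
push(1) -> [6, 8, 1, 13, 5, 1]
pop() returns 1 -> [6, 8, 1, 13, 5]
pop() returns 5 -> [6, 8, 1, 13]
push(13) -> [6, 8, 1, 13, 13]
Final stack (bottom to top): [6, 8, 1, 13, 13]


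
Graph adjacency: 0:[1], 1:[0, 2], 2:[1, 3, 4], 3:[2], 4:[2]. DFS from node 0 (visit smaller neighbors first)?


DFS stack-based: start with [0]
Visit order: [0, 1, 2, 3, 4]


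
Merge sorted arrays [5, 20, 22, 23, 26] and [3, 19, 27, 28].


Compare heads, take smaller each step.
Merged: [3, 5, 19, 20, 22, 23, 26, 27, 28]


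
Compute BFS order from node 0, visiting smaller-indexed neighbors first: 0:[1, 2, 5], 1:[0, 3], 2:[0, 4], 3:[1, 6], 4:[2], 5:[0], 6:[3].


BFS queue: start with [0]
Visit order: [0, 1, 2, 5, 3, 4, 6]
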